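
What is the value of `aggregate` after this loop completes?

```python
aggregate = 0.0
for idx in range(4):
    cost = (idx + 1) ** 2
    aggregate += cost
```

Sum of squared losses 1² + 2² + ... + 4²
`aggregate` takes the values: 0.0 → 1.0 → 5.0 → 14.0 → 30.0

Answer: 30.0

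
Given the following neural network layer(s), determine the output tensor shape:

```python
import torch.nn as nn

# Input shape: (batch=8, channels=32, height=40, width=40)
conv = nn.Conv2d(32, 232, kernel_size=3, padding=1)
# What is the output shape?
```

Input: (8, 32, 40, 40) -> Output: (8, 232, 40, 40)

Answer: (8, 232, 40, 40)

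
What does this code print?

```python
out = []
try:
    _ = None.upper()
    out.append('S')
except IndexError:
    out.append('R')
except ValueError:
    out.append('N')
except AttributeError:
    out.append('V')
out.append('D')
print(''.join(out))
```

Execution trace: 'V' (except AttributeError) → 'D' (after the try/except). Output: VD

Answer: VD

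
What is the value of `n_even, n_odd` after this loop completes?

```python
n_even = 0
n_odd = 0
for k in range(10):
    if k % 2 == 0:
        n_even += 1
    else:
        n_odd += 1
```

Count evens and odds in range(10)
`n_even, n_odd` takes the values: (0, 0) → (1, 0) → (1, 1) → (2, 1) → (2, 2) → (3, 2) → (3, 3) → (4, 3) → (4, 4) → (5, 4) → (5, 5)

Answer: 5, 5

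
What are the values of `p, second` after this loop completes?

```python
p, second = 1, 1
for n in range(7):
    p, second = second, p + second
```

Fibonacci: after 7 iterations
`p, second` takes the values: (1, 1) → (1, 2) → (2, 3) → (3, 5) → (5, 8) → (8, 13) → (13, 21) → (21, 34)

Answer: 21, 34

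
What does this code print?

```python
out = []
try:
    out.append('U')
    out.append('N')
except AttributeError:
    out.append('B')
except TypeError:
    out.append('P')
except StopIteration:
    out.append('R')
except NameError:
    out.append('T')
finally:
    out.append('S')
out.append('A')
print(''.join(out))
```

Execution trace: 'U' (try body) → 'N' (try body, no exception) → 'S' (finally) → 'A' (after the try/except). Output: UNSA

Answer: UNSA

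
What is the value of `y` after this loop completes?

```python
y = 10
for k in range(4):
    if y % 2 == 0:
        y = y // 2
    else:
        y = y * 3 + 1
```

Collatz-style transformation from 10
`y` takes the values: 10 → 5 → 16 → 8 → 4

Answer: 4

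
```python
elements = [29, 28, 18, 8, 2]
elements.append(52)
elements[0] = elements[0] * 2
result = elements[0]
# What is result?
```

Trace:
`elements = [29, 28, 18, 8, 2]` → elements = [29, 28, 18, 8, 2]
`elements.append(52)` → elements = [29, 28, 18, 8, 2, 52]
`elements[0] = elements[0] * 2` → elements = [58, 28, 18, 8, 2, 52]
`result = elements[0]` → result = 58
So result = 58

Answer: 58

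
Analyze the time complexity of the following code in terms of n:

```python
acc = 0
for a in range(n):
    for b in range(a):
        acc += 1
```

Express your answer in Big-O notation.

Each loop level contributes: n × n. Multiplying the contributions gives O(n^2).

Answer: O(n^2)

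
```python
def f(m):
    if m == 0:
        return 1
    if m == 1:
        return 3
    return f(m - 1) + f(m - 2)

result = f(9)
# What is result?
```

Build up from base cases: f(0)=1, f(1)=3, f(2)=4, f(3)=7, f(4)=11, f(5)=18, f(6)=29, ..., f(9)=123

Answer: 123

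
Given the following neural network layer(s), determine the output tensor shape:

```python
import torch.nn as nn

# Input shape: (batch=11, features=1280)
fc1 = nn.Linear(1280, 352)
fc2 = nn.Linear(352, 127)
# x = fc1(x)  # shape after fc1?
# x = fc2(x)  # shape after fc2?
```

Input: (11, 1280) -> after fc1: (11, 352) -> Output: (11, 127)

Answer: (11, 127)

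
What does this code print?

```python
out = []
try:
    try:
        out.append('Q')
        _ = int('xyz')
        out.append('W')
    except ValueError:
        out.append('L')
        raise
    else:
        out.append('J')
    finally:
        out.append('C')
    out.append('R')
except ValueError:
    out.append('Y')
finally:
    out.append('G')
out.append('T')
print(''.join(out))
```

Execution trace: 'Q' (inner try body) → 'L' (inner except ValueError) → 'C' (inner finally) → 'Y' (except ValueError) → 'G' (finally) → 'T' (after the try/except). Output: QLCYGT

Answer: QLCYGT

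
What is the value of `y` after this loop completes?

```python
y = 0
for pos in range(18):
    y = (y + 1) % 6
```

Increment mod 6, 18 times = 0
`y` takes the values: 0 → 1 → 2 → 3 → 4 → 5 → 0 → 1 → 2 → 3 → 4 → 5 → 0 → 1 → 2 → 3 → 4 → 5 → 0

Answer: 0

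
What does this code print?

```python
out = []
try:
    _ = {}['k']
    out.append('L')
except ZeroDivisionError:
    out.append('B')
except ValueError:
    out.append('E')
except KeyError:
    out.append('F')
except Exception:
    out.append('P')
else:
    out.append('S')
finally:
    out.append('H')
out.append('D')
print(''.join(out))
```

Execution trace: 'F' (except KeyError) → 'H' (finally) → 'D' (after the try/except). Output: FHD

Answer: FHD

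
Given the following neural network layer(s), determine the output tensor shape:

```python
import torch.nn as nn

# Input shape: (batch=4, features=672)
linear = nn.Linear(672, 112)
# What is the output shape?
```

Input: (4, 672) -> Output: (4, 112)

Answer: (4, 112)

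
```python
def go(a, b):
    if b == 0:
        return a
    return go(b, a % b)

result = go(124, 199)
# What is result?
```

go(124, 199) -> go(199, 124) -> go(124, 75) -> go(75, 49) -> go(49, 26) -> go(26, 23) -> go(23, 3) -> go(3, 2) -> go(2, 1) -> go(1, 0) -> 1

Answer: 1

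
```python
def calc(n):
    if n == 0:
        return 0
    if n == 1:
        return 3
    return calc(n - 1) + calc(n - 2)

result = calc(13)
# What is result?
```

Build up from base cases: calc(0)=0, calc(1)=3, calc(2)=3, calc(3)=6, calc(4)=9, calc(5)=15, calc(6)=24, ..., calc(13)=699

Answer: 699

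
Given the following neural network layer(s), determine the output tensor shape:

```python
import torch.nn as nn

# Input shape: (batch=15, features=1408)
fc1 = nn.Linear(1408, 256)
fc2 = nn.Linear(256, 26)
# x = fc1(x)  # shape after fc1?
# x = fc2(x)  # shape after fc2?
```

Input: (15, 1408) -> after fc1: (15, 256) -> Output: (15, 26)

Answer: (15, 26)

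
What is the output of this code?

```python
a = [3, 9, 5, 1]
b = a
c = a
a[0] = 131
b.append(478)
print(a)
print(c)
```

Key concept: multiple aliases.
Step by step:
`a = [3, 9, 5, 1]` → a = [3, 9, 5, 1]
`b = a` → b = [3, 9, 5, 1] (same object as a)
`c = a` → c = [3, 9, 5, 1] (same object as a, b)
`a[0] = 131` → a = [131, 9, 5, 1] (same object as b, c); b = [131, 9, 5, 1] (same object as a, c); c = [131, 9, 5, 1] (same object as a, b)
`b.append(478)` → a = [131, 9, 5, 1, 478] (same object as b, c); b = [131, 9, 5, 1, 478] (same object as a, c); c = [131, 9, 5, 1, 478] (same object as a, b)
`print(a)` → prints [131, 9, 5, 1, 478]
`print(c)` → prints [131, 9, 5, 1, 478]

Answer:
[131, 9, 5, 1, 478]
[131, 9, 5, 1, 478]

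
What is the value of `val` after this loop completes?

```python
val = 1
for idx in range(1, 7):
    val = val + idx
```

Start at 1, add 1 through 6
`val` takes the values: 1 → 2 → 4 → 7 → 11 → 16 → 22

Answer: 22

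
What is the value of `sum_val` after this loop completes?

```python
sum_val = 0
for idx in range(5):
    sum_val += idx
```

Sum of 0 to 4 = 10
`sum_val` takes the values: 0 → 1 → 3 → 6 → 10

Answer: 10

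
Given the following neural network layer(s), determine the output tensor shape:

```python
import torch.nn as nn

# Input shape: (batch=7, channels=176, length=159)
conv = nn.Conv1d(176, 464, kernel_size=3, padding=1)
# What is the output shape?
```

Input: (7, 176, 159) -> Output: (7, 464, 159)

Answer: (7, 464, 159)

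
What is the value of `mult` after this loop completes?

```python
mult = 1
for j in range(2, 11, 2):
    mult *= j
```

Product of even numbers 2 to 10
`mult` takes the values: 1 → 2 → 8 → 48 → 384 → 3840

Answer: 3840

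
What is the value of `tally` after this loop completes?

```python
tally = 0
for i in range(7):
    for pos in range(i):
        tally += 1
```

Triangle number: 0+1+2+...+6
`tally` takes the values: 0 → 1 → 2 → 3 → 4 → 5 → 6 → 7 → 8 → 9 → 10 → 11 → 12 → 13 → 14 → 15 → 16 → 17 → 18 → 19 → 20 → 21

Answer: 21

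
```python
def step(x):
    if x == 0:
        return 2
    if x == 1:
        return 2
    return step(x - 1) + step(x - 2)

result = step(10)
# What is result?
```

Build up from base cases: step(0)=2, step(1)=2, step(2)=4, step(3)=6, step(4)=10, step(5)=16, step(6)=26, ..., step(10)=178

Answer: 178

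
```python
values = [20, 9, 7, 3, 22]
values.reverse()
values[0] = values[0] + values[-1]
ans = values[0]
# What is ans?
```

Trace:
`values = [20, 9, 7, 3, 22]` → values = [20, 9, 7, 3, 22]
`values.reverse()` → values = [22, 3, 7, 9, 20]
`values[0] = values[0] + values[-1]` → values = [42, 3, 7, 9, 20]
`ans = values[0]` → ans = 42
So ans = 42

Answer: 42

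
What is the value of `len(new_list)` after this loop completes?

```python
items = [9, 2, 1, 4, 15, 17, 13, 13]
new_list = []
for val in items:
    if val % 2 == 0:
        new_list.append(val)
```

Count even numbers in [9, 2, 1, 4, 15, 17, 13, 13]
`new_list` takes the values: [] → [2] → [2, 4]
So `len(new_list)` = 2

Answer: 2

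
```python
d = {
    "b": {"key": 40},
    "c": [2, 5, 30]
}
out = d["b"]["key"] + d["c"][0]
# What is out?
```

Trace:
`d = { ...` → d = {'b': {'key': 40}, 'c': [2, 5, 30]}
`out = d["b"]["key"] + d["c"][0]` → out = 42
So out = 42

Answer: 42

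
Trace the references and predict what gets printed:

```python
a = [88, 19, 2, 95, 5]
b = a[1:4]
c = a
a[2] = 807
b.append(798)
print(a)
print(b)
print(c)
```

Key concept: slice vs alias.
Step by step:
`a = [88, 19, 2, 95, 5]` → a = [88, 19, 2, 95, 5]
`b = a[1:4]` → b = [19, 2, 95]
`c = a` → c = [88, 19, 2, 95, 5] (same object as a)
`a[2] = 807` → a = [88, 19, 807, 95, 5] (same object as c); c = [88, 19, 807, 95, 5] (same object as a)
`b.append(798)` → b = [19, 2, 95, 798]
`print(a)` → prints [88, 19, 807, 95, 5]
`print(b)` → prints [19, 2, 95, 798]
`print(c)` → prints [88, 19, 807, 95, 5]

Answer:
[88, 19, 807, 95, 5]
[19, 2, 95, 798]
[88, 19, 807, 95, 5]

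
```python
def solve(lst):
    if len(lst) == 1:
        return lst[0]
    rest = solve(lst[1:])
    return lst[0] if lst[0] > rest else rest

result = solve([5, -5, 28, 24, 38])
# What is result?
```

Recursive max over [5, -5, 28, 24, 38] = 38

Answer: 38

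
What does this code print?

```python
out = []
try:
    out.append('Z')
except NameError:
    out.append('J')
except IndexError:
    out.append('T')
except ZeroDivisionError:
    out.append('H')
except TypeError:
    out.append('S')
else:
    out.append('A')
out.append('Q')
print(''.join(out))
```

Execution trace: 'Z' (try body, no exception) → 'A' (else) → 'Q' (after the try/except). Output: ZAQ

Answer: ZAQ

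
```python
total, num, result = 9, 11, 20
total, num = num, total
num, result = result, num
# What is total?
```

Trace:
`total, num, result = 9, 11, 20` → total = 9; num = 11; result = 20
`total, num = num, total` → total = 11; num = 9
`num, result = result, num` → num = 20; result = 9
So total = 11

Answer: 11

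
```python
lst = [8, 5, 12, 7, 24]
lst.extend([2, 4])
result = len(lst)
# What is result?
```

Trace:
`lst = [8, 5, 12, 7, 24]` → lst = [8, 5, 12, 7, 24]
`lst.extend([2, 4])` → lst = [8, 5, 12, 7, 24, 2, 4]
`result = len(lst)` → result = 7
So result = 7

Answer: 7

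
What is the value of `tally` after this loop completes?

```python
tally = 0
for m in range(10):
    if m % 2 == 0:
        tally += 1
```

Count numbers divisible by 2 in range(10)
`tally` takes the values: 0 → 1 → 2 → 3 → 4 → 5

Answer: 5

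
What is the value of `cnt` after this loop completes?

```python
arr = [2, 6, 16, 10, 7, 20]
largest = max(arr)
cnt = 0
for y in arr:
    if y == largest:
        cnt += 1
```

Count of max value 20 in [2, 6, 16, 10, 7, 20]
`cnt` takes the values: 0 → 1

Answer: 1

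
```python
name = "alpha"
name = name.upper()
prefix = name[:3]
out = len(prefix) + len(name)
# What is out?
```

Trace:
`name = "alpha"` → name = 'alpha'
`name = name.upper()` → name = 'ALPHA'
`prefix = name[:3]` → prefix = 'ALP'
`out = len(prefix) + len(name)` → out = 8
So out = 8

Answer: 8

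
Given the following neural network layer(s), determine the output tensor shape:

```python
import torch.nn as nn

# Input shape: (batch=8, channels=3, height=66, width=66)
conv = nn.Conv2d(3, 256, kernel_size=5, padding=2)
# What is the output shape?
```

Input: (8, 3, 66, 66) -> Output: (8, 256, 66, 66)

Answer: (8, 256, 66, 66)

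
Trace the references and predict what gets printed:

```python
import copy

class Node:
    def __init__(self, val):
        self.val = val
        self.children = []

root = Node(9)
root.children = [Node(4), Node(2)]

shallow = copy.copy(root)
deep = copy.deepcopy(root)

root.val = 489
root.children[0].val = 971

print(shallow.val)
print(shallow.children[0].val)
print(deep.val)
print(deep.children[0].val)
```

Key concept: deep copy with custom objects.
Step by step:
`root = Node(9)` → root = Node(val=9, children=[])
`root.children = [Node(4), Node(2)]` → root = Node(val=9, children=[Node(val=4, children=[]), Node(val=2, children=[])])
`shallow = copy.copy(root)` → shallow = Node(val=9, children=[Node(val=4, children=[]), Node(val=2, children=[])])
`deep = copy.deepcopy(root)` → deep = Node(val=9, children=[Node(val=4, children=[]), Node(val=2, children=[])])
`root.val = 489` → root = Node(val=489, children=[Node(val=4, children=[]), Node(val=2, children=[])])
`root.children[0].val = 971` → root = Node(val=489, children=[Node(val=971, children=[]), Node(val=2, children=[])]); shallow = Node(val=9, children=[Node(val=971, children=[]), Node(val=2, children=[])])
`print(shallow.val)` → prints 9
`print(shallow.children[0].val)` → prints 971
`print(deep.val)` → prints 9
`print(deep.children[0].val)` → prints 4

Answer:
9
971
9
4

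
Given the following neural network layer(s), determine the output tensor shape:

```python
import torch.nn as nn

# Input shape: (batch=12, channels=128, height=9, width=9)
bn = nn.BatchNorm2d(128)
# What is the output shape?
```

Input: (12, 128, 9, 9) -> Output: (12, 128, 9, 9)

Answer: (12, 128, 9, 9)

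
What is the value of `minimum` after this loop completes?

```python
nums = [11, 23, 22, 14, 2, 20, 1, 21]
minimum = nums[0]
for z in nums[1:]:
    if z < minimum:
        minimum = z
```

Minimum of [11, 23, 22, 14, 2, 20, 1, 21]
`minimum` takes the values: 11 → 2 → 1

Answer: 1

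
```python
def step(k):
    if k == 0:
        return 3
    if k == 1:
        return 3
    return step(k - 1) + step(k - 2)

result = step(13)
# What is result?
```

Build up from base cases: step(0)=3, step(1)=3, step(2)=6, step(3)=9, step(4)=15, step(5)=24, step(6)=39, ..., step(13)=1131

Answer: 1131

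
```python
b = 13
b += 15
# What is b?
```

Trace:
`b = 13` → b = 13
`b += 15` → b = 28
So b = 28

Answer: 28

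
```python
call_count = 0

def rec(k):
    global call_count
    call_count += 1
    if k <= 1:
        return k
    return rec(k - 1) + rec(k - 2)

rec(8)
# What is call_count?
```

Calls(k) = 1 + Calls(k-1) + Calls(k-2); Calls(0)=Calls(1)=1. For k=8 this gives 67.

Answer: 67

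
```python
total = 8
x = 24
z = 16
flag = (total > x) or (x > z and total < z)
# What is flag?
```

Trace:
`total = 8` → total = 8
`x = 24` → x = 24
`z = 16` → z = 16
`flag = (total > x) or (x > z and total < z)` → flag = True
So flag = True

Answer: True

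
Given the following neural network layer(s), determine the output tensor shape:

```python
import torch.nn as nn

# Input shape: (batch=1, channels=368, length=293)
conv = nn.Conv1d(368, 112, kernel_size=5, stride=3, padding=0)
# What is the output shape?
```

Input: (1, 368, 293) -> Output: (1, 112, 97)

Answer: (1, 112, 97)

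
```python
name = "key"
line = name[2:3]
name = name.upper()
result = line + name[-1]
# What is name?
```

Trace:
`name = "key"` → name = 'key'
`line = name[2:3]` → line = 'y'
`name = name.upper()` → name = 'KEY'
`result = line + name[-1]` → result = 'yY'
So name = 'KEY'

Answer: 'KEY'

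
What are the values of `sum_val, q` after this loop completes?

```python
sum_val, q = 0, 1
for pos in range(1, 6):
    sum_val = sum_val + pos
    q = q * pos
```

Sum and factorial of 1 to 5
`sum_val, q` takes the values: (0, 1) → (1, 1) → (3, 1) → (3, 2) → (6, 2) → (6, 6) → (10, 6) → (10, 24) → (15, 24) → (15, 120)

Answer: 15, 120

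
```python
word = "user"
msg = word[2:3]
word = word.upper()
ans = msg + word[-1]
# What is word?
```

Trace:
`word = "user"` → word = 'user'
`msg = word[2:3]` → msg = 'e'
`word = word.upper()` → word = 'USER'
`ans = msg + word[-1]` → ans = 'eR'
So word = 'USER'

Answer: 'USER'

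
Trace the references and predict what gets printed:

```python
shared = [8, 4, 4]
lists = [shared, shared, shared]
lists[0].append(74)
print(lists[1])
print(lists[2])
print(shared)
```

Key concept: list of same reference.
Step by step:
`shared = [8, 4, 4]` → shared = [8, 4, 4]
`lists = [shared, shared, shared]` → lists = [[8, 4, 4], [8, 4, 4], [8, 4, 4]]
`lists[0].append(74)` → shared = [8, 4, 4, 74]; lists = [[8, 4, 4, 74], [8, 4, 4, 74], [8, 4, 4, 74]]
`print(lists[1])` → prints [8, 4, 4, 74]
`print(lists[2])` → prints [8, 4, 4, 74]
`print(shared)` → prints [8, 4, 4, 74]

Answer:
[8, 4, 4, 74]
[8, 4, 4, 74]
[8, 4, 4, 74]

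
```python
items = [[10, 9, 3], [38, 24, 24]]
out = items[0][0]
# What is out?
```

Trace:
`items = [[10, 9, 3], [38, 24, 24]]` → items = [[10, 9, 3], [38, 24, 24]]
`out = items[0][0]` → out = 10
So out = 10

Answer: 10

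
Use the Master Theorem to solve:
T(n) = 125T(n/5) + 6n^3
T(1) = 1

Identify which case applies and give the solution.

a=125, b=5, f(n)=6n^3. log_5(125) = 3. Since c=3 = 3, Case 2 applies: T(n) = Θ(n^log_b(a) · log n) = O(n^3 log n).

Answer: O(n^3 log n) - Case 2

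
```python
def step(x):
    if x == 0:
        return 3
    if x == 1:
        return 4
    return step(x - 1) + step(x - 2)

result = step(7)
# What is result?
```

Build up from base cases: step(0)=3, step(1)=4, step(2)=7, step(3)=11, step(4)=18, step(5)=29, step(6)=47, ..., step(7)=76

Answer: 76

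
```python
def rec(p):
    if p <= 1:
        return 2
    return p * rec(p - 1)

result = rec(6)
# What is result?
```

rec(6) = 6 * 5 * 4 * 3 * 2 * 2 = 1440

Answer: 1440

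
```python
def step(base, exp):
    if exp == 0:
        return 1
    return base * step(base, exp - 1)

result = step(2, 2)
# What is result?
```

step(2, 2) = 2 * 2 = 4

Answer: 4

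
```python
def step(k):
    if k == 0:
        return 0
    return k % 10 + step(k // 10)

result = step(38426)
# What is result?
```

Sum of digits of 38426: 6 + 2 + 4 + 8 + 3 = 23

Answer: 23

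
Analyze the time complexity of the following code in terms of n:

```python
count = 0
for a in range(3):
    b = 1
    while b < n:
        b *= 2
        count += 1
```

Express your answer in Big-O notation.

Each loop level contributes: 1 × log n. Multiplying the contributions gives O(log n).

Answer: O(log n)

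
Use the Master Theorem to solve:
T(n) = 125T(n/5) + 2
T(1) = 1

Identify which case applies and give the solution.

a=125, b=5, f(n)=2. log_5(125) = 3. Since c=0 < 3, Case 1 applies: T(n) = Θ(n^log_b(a)) = O(n^3).

Answer: O(n^3) - Case 1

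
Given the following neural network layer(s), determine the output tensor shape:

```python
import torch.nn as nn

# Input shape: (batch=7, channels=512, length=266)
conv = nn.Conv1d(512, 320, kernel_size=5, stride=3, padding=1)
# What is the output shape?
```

Input: (7, 512, 266) -> Output: (7, 320, 88)

Answer: (7, 320, 88)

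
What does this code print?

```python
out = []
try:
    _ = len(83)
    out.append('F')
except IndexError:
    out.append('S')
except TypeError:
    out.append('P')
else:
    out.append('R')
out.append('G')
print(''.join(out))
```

Execution trace: 'P' (except TypeError) → 'G' (after the try/except). Output: PG

Answer: PG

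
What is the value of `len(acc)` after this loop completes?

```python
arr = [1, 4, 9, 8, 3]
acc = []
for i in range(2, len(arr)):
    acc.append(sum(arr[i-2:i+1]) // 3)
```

Number of 3-element averages
`acc` takes the values: [] → [4] → [4, 7] → [4, 7, 6]
So `len(acc)` = 3

Answer: 3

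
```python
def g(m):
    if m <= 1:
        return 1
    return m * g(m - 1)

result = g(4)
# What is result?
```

g(4) = 4 * 3 * 2 * 1 = 24

Answer: 24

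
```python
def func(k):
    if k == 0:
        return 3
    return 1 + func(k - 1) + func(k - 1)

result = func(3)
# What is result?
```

func(k) = 1 + 2·func(k-1), func(0)=3. Closed form: (3+1)·2^3 - 1 = 31.

Answer: 31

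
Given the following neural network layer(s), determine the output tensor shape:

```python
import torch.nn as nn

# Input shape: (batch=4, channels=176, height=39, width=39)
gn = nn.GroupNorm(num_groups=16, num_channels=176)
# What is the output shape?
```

Input: (4, 176, 39, 39) -> Output: (4, 176, 39, 39)

Answer: (4, 176, 39, 39)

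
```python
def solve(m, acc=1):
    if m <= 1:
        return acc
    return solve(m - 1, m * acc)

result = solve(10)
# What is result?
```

Accumulator trace (n, acc): (10, 1) -> (9, 10) -> (8, 90) -> (7, 720) -> (6, 5040) -> (5, 30240) -> (4, 151200) -> (3, 604800) -> (2, 1814400) -> (1, 3628800) -> return 3628800

Answer: 3628800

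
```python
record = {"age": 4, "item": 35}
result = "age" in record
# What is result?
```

Trace:
`record = {"age": 4, "item": 35}` → record = {'age': 4, 'item': 35}
`result = "age" in record` → result = True
So result = True

Answer: True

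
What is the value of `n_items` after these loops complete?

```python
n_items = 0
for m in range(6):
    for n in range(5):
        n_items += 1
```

6 * 5 = 30
`n_items` takes the values: 0 → 1 → 2 → 3 → 4 → 5 → 6 → 7 → 8 → 9 → 10 → 11 → 12 → 13 → 14 → 15 → 16 → 17 → 18 → 19 → 20 → 21 → 22 → 23 → 24 → 25 → 26 → 27 → 28 → 29 → 30

Answer: 30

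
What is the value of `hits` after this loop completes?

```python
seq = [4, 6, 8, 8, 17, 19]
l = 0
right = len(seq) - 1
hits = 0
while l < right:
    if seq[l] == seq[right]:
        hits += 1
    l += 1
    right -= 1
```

Count matching pairs from ends
`hits` takes the values: 0 → 1

Answer: 1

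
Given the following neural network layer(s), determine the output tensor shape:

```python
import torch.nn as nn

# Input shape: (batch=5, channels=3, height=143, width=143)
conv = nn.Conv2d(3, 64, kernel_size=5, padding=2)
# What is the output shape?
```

Input: (5, 3, 143, 143) -> Output: (5, 64, 143, 143)

Answer: (5, 64, 143, 143)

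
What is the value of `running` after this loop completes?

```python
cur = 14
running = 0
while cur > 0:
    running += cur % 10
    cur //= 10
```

Sum digits of 14
`running` takes the values: 0 → 4 → 5

Answer: 5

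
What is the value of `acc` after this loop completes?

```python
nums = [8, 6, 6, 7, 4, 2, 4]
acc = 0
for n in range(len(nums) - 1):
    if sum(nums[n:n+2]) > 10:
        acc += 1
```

Count windows with sum > 10
`acc` takes the values: 0 → 1 → 2 → 3 → 4

Answer: 4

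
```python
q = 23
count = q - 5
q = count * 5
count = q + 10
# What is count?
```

Trace:
`q = 23` → q = 23
`count = q - 5` → count = 18
`q = count * 5` → q = 90
`count = q + 10` → count = 100
So count = 100

Answer: 100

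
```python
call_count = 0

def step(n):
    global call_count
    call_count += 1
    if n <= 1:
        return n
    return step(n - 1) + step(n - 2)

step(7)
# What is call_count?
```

Calls(n) = 1 + Calls(n-1) + Calls(n-2); Calls(0)=Calls(1)=1. For n=7 this gives 41.

Answer: 41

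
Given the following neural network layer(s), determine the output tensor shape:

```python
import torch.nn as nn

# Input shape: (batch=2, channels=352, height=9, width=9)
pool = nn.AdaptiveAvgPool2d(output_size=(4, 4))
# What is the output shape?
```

Input: (2, 352, 9, 9) -> Output: (2, 352, 4, 4)

Answer: (2, 352, 4, 4)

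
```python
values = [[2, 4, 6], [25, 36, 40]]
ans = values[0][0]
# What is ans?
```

Trace:
`values = [[2, 4, 6], [25, 36, 40]]` → values = [[2, 4, 6], [25, 36, 40]]
`ans = values[0][0]` → ans = 2
So ans = 2

Answer: 2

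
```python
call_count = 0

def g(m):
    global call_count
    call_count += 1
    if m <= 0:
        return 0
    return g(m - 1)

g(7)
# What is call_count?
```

Linear recursion stepping by 1: 8 calls from m=7 down to ≤0.

Answer: 8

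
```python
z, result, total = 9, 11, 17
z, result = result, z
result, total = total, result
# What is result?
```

Trace:
`z, result, total = 9, 11, 17` → z = 9; result = 11; total = 17
`z, result = result, z` → z = 11; result = 9
`result, total = total, result` → result = 17; total = 9
So result = 17

Answer: 17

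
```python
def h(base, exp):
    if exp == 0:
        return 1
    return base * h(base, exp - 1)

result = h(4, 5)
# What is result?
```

h(4, 5) = 4 * 4 * 4 * 4 * 4 = 1024

Answer: 1024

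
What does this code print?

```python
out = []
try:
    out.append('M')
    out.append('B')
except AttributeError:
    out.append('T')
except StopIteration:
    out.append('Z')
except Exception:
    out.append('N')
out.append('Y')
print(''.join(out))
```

Execution trace: 'M' (try body) → 'B' (try body, no exception) → 'Y' (after the try/except). Output: MBY

Answer: MBY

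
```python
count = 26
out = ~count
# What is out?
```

Trace:
`count = 26` → count = 26
`out = ~count` → out = -27
So out = -27

Answer: -27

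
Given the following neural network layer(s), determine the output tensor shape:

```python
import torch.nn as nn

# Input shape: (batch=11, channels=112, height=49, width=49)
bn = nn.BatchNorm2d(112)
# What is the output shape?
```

Input: (11, 112, 49, 49) -> Output: (11, 112, 49, 49)

Answer: (11, 112, 49, 49)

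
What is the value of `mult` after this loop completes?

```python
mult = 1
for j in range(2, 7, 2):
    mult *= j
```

Product of even numbers 2 to 6
`mult` takes the values: 1 → 2 → 8 → 48

Answer: 48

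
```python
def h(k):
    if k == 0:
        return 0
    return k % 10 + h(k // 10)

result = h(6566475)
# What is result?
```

Sum of digits of 6566475: 5 + 7 + 4 + 6 + 6 + 5 + 6 = 39

Answer: 39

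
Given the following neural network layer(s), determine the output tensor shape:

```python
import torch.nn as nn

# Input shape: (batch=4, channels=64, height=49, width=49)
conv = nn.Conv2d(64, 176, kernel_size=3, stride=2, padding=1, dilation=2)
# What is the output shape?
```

Input: (4, 64, 49, 49) -> Output: (4, 176, 24, 24)

Answer: (4, 176, 24, 24)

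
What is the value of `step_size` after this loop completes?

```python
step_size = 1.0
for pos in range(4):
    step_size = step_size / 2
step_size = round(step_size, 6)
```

Halving LR 4 times: 1 / 2^4
`step_size` takes the values: 1.0 → 0.5 → 0.25 → 0.125 → 0.0625

Answer: 0.0625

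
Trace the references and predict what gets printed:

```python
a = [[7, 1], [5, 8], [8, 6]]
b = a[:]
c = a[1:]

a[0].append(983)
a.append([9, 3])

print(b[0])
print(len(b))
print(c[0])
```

Key concept: slice with nested mutation.
Step by step:
`a = [[7, 1], [5, 8], [8, 6]]` → a = [[7, 1], [5, 8], [8, 6]]
`b = a[:]` → b = [[7, 1], [5, 8], [8, 6]]
`c = a[1:]` → c = [[5, 8], [8, 6]]
`a[0].append(983)` → a = [[7, 1, 983], [5, 8], [8, 6]]; b = [[7, 1, 983], [5, 8], [8, 6]]
`a.append([9, 3])` → a = [[7, 1, 983], [5, 8], [8, 6], [9, 3]]
`print(b[0])` → prints [7, 1, 983]
`print(len(b))` → prints 3
`print(c[0])` → prints [5, 8]

Answer:
[7, 1, 983]
3
[5, 8]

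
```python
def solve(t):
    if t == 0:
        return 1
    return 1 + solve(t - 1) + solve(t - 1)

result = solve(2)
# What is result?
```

solve(t) = 1 + 2·solve(t-1), solve(0)=1. Closed form: (1+1)·2^2 - 1 = 7.

Answer: 7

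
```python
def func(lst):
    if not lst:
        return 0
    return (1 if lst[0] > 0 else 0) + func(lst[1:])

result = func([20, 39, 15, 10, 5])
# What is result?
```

Count of positive elements in [20, 39, 15, 10, 5] = 5

Answer: 5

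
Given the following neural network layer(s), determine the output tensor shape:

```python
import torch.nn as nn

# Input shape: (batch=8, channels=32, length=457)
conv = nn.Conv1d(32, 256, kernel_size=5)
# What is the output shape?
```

Input: (8, 32, 457) -> Output: (8, 256, 453)

Answer: (8, 256, 453)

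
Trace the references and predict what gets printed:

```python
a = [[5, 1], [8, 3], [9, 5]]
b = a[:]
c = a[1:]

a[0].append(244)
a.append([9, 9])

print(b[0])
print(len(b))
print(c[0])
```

Key concept: slice with nested mutation.
Step by step:
`a = [[5, 1], [8, 3], [9, 5]]` → a = [[5, 1], [8, 3], [9, 5]]
`b = a[:]` → b = [[5, 1], [8, 3], [9, 5]]
`c = a[1:]` → c = [[8, 3], [9, 5]]
`a[0].append(244)` → a = [[5, 1, 244], [8, 3], [9, 5]]; b = [[5, 1, 244], [8, 3], [9, 5]]
`a.append([9, 9])` → a = [[5, 1, 244], [8, 3], [9, 5], [9, 9]]
`print(b[0])` → prints [5, 1, 244]
`print(len(b))` → prints 3
`print(c[0])` → prints [8, 3]

Answer:
[5, 1, 244]
3
[8, 3]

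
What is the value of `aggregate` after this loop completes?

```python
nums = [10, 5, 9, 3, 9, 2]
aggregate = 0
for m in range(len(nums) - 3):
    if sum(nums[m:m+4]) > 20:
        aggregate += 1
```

Count windows with sum > 20
`aggregate` takes the values: 0 → 1 → 2 → 3

Answer: 3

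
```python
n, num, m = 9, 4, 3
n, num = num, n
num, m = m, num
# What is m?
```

Trace:
`n, num, m = 9, 4, 3` → n = 9; num = 4; m = 3
`n, num = num, n` → n = 4; num = 9
`num, m = m, num` → num = 3; m = 9
So m = 9

Answer: 9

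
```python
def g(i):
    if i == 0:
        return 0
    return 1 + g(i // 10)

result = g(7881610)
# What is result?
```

Count of digits of 7881610: 7

Answer: 7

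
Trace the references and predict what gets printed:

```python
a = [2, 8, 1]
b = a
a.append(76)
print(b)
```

Key concept: basic list aliasing.
Step by step:
`a = [2, 8, 1]` → a = [2, 8, 1]
`b = a` → b = [2, 8, 1] (same object as a)
`a.append(76)` → a = [2, 8, 1, 76] (same object as b); b = [2, 8, 1, 76] (same object as a)
`print(b)` → prints [2, 8, 1, 76]

Answer: [2, 8, 1, 76]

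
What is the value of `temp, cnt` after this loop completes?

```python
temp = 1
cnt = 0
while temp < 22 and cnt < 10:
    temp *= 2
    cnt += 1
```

Double until >= 22 or 10 iterations
`temp, cnt` takes the values: (1, 0) → (2, 0) → (2, 1) → (4, 1) → (4, 2) → (8, 2) → (8, 3) → (16, 3) → (16, 4) → (32, 4) → (32, 5)

Answer: 32, 5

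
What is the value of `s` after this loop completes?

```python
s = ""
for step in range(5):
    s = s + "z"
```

Repeat 'z' 5 times
`s` takes the values: "" → "z" → "zz" → "zzz" → "zzzz" → "zzzzz"

Answer: "zzzzz"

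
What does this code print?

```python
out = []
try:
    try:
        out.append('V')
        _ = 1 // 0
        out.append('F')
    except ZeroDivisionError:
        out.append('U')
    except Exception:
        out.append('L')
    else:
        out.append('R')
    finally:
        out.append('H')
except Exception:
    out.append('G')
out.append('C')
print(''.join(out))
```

Execution trace: 'V' (inner try body) → 'U' (inner except ZeroDivisionError) → 'H' (inner finally) → 'C' (after the try/except). Output: VUHC

Answer: VUHC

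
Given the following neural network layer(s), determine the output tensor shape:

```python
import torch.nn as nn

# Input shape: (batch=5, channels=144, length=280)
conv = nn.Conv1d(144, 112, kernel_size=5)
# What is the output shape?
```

Input: (5, 144, 280) -> Output: (5, 112, 276)

Answer: (5, 112, 276)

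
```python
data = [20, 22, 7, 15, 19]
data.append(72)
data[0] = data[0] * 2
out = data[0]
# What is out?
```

Trace:
`data = [20, 22, 7, 15, 19]` → data = [20, 22, 7, 15, 19]
`data.append(72)` → data = [20, 22, 7, 15, 19, 72]
`data[0] = data[0] * 2` → data = [40, 22, 7, 15, 19, 72]
`out = data[0]` → out = 40
So out = 40

Answer: 40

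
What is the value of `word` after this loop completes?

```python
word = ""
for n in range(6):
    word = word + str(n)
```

Concatenate digits 0 to 5
`word` takes the values: "" → "0" → "01" → "012" → "0123" → "01234" → "012345"

Answer: "012345"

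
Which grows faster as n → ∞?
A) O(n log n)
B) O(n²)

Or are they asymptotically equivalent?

O(n log n) vs O(n²): Higher order terms dominate.

Answer: B) O(n²) grows faster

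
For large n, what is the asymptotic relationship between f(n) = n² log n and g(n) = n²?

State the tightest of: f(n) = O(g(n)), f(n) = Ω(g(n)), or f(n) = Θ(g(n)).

n² log n vs n²: f(n) = Ω(g(n)) but not O(g(n)) — n² log n grows strictly faster than n².

Answer: f(n) = Ω(g(n)) but not O(g(n)) — n² log n grows strictly faster than n².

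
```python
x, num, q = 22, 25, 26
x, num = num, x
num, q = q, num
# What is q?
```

Trace:
`x, num, q = 22, 25, 26` → x = 22; num = 25; q = 26
`x, num = num, x` → x = 25; num = 22
`num, q = q, num` → num = 26; q = 22
So q = 22

Answer: 22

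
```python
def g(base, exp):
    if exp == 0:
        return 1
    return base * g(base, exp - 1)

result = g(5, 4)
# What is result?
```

g(5, 4) = 5 * 5 * 5 * 5 = 625

Answer: 625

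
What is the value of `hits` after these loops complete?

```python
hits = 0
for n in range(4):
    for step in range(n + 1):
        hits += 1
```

Triangle: 1 + 2 + ... + 4
`hits` takes the values: 0 → 1 → 2 → 3 → 4 → 5 → 6 → 7 → 8 → 9 → 10

Answer: 10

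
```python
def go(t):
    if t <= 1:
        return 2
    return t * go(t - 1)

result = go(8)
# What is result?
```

go(8) = 8 * 7 * 6 * 5 * 4 * 3 * 2 * 2 = 80640

Answer: 80640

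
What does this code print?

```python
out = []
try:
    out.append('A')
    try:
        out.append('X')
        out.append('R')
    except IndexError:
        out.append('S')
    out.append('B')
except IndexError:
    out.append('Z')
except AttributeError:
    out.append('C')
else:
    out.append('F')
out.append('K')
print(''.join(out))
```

Execution trace: 'A' (try body) → 'X' (inner try body) → 'R' (inner try body, no exception) → 'B' (try body, no exception) → 'F' (else) → 'K' (after the try/except). Output: AXRBFK

Answer: AXRBFK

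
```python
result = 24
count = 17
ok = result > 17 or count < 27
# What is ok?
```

Trace:
`result = 24` → result = 24
`count = 17` → count = 17
`ok = result > 17 or count < 27` → ok = True
So ok = True

Answer: True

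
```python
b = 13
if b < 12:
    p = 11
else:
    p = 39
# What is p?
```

Trace:
`b = 13` → b = 13
`if b < 12: ...` → b < 12 is False, take else branch → p = 39
So p = 39

Answer: 39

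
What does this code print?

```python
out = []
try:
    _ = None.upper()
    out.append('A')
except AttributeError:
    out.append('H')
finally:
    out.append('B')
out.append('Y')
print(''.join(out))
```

Execution trace: 'H' (except AttributeError) → 'B' (finally) → 'Y' (after the try/except). Output: HBY

Answer: HBY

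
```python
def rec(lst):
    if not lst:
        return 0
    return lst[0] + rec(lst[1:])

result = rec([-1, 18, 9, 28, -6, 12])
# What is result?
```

(-1) + 18 + 9 + 28 + (-6) + 12 + 0 = 60

Answer: 60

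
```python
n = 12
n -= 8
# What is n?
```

Trace:
`n = 12` → n = 12
`n -= 8` → n = 4
So n = 4

Answer: 4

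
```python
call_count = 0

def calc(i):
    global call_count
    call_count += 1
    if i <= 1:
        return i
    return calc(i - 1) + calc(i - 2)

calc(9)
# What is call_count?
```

Calls(i) = 1 + Calls(i-1) + Calls(i-2); Calls(0)=Calls(1)=1. For i=9 this gives 109.

Answer: 109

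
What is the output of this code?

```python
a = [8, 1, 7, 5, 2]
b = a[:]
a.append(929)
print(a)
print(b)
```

Key concept: slice [:] creates copy.
Step by step:
`a = [8, 1, 7, 5, 2]` → a = [8, 1, 7, 5, 2]
`b = a[:]` → b = [8, 1, 7, 5, 2]
`a.append(929)` → a = [8, 1, 7, 5, 2, 929]
`print(a)` → prints [8, 1, 7, 5, 2, 929]
`print(b)` → prints [8, 1, 7, 5, 2]

Answer:
[8, 1, 7, 5, 2, 929]
[8, 1, 7, 5, 2]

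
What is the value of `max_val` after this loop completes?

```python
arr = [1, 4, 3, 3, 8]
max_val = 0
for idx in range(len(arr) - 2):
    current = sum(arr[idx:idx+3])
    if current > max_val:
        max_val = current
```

Max sum of 3-element window in [1, 4, 3, 3, 8]
`max_val` takes the values: 0 → 8 → 10 → 14

Answer: 14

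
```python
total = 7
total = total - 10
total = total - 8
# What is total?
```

Trace:
`total = 7` → total = 7
`total = total - 10` → total = -3
`total = total - 8` → total = -11
So total = -11

Answer: -11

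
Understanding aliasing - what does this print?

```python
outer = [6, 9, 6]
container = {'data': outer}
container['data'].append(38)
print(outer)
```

Key concept: dict holds reference to list.
Step by step:
`outer = [6, 9, 6]` → outer = [6, 9, 6]
`container = {'data': outer}` → container = {'data': [6, 9, 6]}
`container['data'].append(38)` → outer = [6, 9, 6, 38]; container = {'data': [6, 9, 6, 38]}
`print(outer)` → prints [6, 9, 6, 38]

Answer: [6, 9, 6, 38]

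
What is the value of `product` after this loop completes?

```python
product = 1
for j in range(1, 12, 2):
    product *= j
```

Product of 1, 3, 5, ... up to 11
`product` takes the values: 1 → 3 → 15 → 105 → 945 → 10395

Answer: 10395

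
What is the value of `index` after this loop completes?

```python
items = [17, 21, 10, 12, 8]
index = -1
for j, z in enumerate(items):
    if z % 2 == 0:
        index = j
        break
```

First even number index in [17, 21, 10, 12, 8]
`index` takes the values: -1 → 2

Answer: 2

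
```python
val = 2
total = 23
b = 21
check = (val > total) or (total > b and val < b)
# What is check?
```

Trace:
`val = 2` → val = 2
`total = 23` → total = 23
`b = 21` → b = 21
`check = (val > total) or (total > b and val < b)` → check = True
So check = True

Answer: True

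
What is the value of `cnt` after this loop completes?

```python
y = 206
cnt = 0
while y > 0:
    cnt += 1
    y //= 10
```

Count digits by repeated division by 10
`cnt` takes the values: 0 → 1 → 2 → 3

Answer: 3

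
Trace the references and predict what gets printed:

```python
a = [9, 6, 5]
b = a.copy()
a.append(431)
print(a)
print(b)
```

Key concept: list.copy() creates independent copy.
Step by step:
`a = [9, 6, 5]` → a = [9, 6, 5]
`b = a.copy()` → b = [9, 6, 5]
`a.append(431)` → a = [9, 6, 5, 431]
`print(a)` → prints [9, 6, 5, 431]
`print(b)` → prints [9, 6, 5]

Answer:
[9, 6, 5, 431]
[9, 6, 5]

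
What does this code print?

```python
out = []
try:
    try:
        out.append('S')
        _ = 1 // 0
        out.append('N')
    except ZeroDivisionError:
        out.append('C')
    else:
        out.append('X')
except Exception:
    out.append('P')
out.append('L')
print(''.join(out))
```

Execution trace: 'S' (inner try body) → 'C' (inner except ZeroDivisionError) → 'L' (after the try/except). Output: SCL

Answer: SCL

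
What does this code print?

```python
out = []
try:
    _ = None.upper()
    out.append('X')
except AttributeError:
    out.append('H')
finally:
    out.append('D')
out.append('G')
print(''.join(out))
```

Execution trace: 'H' (except AttributeError) → 'D' (finally) → 'G' (after the try/except). Output: HDG

Answer: HDG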